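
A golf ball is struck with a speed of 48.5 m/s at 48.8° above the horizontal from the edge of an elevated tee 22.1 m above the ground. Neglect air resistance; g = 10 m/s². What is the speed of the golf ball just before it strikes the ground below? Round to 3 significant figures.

52.9 m/s

v_x = 48.5 cos 48.8° = 31.95 m/s is unchanged throughout.
For the vertical component, v_y² = v_y0² + 2 g h = (36.49)² + 2×10×22.1 = 1774, so |v_y| = 42.12 m/s.
Impact speed = √(v_x² + v_y²) = √(1021 + 1774) = 52.9 m/s.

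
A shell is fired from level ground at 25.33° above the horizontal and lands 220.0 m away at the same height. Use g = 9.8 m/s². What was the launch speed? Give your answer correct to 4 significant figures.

52.80 m/s

On level ground, R = v₀² sin(2θ) / g, so v₀ = √(R g / sin 2θ).
sin(2 × 25.33°) = 0.7734.
v₀ = √(220.0 × 9.8 / 0.7734) = √2787.7 = 52.80 m/s.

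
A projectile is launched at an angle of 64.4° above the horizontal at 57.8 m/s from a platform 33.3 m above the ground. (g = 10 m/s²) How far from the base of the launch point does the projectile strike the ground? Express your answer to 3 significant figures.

275 m

Components: v_x = 57.8 cos 64.4° = 24.97 m/s, v_y = 57.8 sin 64.4° = 52.13 m/s.
Vertical: 0 = 33.3 + 52.13 t − ½(10) t² ⇒ 5.000 t² − 52.13 t − 33.3 = 0.
t = [52.13 + √(2718 + 666.0)] / 10.00 = 11.03 s.
Horizontal: R = v_x · t = 24.97 × 11.03 = 275 m.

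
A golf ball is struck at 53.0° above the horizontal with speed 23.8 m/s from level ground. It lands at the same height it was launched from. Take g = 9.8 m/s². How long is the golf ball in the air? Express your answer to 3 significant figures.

Vertical component: v_y = 23.8 sin 53.0° = 19.01 m/s.
For a projectile landing at launch height, time of flight is t = 2 v_y / g = 2 × 19.01 / 9.8 = 3.88 s.

3.88 s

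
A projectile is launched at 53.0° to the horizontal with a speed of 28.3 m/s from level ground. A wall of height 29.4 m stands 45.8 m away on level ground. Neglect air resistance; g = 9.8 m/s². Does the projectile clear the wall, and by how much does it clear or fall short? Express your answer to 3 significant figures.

v_x = 28.3 cos 53.0° = 17.03 m/s; v_y0 = 28.3 sin 53.0° = 22.60 m/s.
Time to reach the wall: t = 45.8 / 17.03 = 2.689 s.
Height at that point: y = 22.60×2.689 − 4.900×2.689² = 25.34 m.
That is 29.4 − 25.34 = 4.06 m below the top of the wall, so the projectile does not clear it.

No — it falls 4.06 m short of clearing the wall.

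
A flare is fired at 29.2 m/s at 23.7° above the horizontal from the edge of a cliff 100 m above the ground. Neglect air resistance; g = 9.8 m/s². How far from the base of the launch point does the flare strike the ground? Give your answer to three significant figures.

157 m

Components: v_x = 29.2 cos 23.7° = 26.74 m/s, v_y = 29.2 sin 23.7° = 11.74 m/s.
Vertical: 0 = 100 + 11.74 t − ½(9.8) t² ⇒ 4.900 t² − 11.74 t − 100 = 0.
t = [11.74 + √(137.8 + 1960)] / 9.800 = 5.872 s.
Horizontal: R = v_x · t = 26.74 × 5.872 = 157 m.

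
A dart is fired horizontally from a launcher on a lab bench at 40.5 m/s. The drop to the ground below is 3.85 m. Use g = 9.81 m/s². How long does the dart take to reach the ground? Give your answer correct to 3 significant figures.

0.886 s

The horizontal speed doesn't affect the fall. With v_y0 = 0, h = ½ g t².
t = √(2 × 3.85 / 9.81) = √0.7849 = 0.886 s.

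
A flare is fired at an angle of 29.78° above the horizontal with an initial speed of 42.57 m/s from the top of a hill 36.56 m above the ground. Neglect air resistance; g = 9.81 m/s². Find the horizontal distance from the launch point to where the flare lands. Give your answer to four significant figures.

208.2 m

Components: v_x = 42.57 cos 29.78° = 36.948 m/s, v_y = 42.57 sin 29.78° = 21.143 m/s.
Vertical: 0 = 36.56 + 21.143 t − ½(9.81) t² ⇒ 4.905 t² − 21.143 t − 36.56 = 0.
t = [21.143 + √(447.03 + 717.31)] / 9.810 = 5.6336 s.
Horizontal: R = v_x · t = 36.948 × 5.6336 = 208.2 m.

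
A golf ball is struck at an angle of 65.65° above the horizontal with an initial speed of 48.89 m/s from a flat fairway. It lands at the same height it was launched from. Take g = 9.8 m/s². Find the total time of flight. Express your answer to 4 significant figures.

Vertical component: v_y = 48.89 sin 65.65° = 44.541 m/s.
For a projectile landing at launch height, time of flight is t = 2 v_y / g = 2 × 44.541 / 9.8 = 9.090 s.

9.090 s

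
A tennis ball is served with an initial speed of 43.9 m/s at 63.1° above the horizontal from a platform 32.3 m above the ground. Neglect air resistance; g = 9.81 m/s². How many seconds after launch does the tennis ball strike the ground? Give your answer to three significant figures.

8.74 s

Vertical component: v_y = 43.9 sin 63.1° = 39.15 m/s.
Taking up as positive with launch at y = 32.3 m, landing at y = 0: 0 = 32.3 + 39.15 t − ½(9.81) t².
Solving 4.905 t² − 39.15 t − 32.3 = 0 gives t = [39.15 + √(39.15² + 4·4.905·32.3)] / 9.810 = 8.74 s.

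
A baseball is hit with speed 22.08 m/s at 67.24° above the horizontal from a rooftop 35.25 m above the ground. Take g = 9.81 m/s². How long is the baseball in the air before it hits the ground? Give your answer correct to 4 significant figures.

5.466 s

Vertical component: v_y = 22.08 sin 67.24° = 20.361 m/s.
Taking up as positive with launch at y = 35.25 m, landing at y = 0: 0 = 35.25 + 20.361 t − ½(9.81) t².
Solving 4.905 t² − 20.361 t − 35.25 = 0 gives t = [20.361 + √(20.361² + 4·4.905·35.25)] / 9.810 = 5.466 s.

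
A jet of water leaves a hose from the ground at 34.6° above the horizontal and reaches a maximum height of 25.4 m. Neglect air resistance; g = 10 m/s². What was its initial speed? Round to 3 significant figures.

39.7 m/s

At maximum height v_y = 0, so (v₀ sin θ)² = 2 g H.
v₀ sin 34.6° = √(2 × 10 × 25.4) = 22.54 m/s.
v₀ = 22.54 / sin 34.6° = 22.54 / 0.5678 = 39.7 m/s.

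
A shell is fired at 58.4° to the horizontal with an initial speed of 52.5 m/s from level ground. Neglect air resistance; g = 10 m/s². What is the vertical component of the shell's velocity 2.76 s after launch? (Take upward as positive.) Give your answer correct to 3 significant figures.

17.1 m/s

Initial vertical component: v_y0 = 52.5 sin 58.4° = 44.72 m/s.
v_y(t) = v_y0 − g t = 44.72 − 10 × 2.76 = 17.1 m/s.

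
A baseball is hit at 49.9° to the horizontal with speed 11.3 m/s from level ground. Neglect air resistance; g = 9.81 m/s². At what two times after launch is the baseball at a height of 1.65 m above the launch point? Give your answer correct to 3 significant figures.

0.218 s and 1.54 s

v_y0 = 11.3 sin 49.9° = 8.644 m/s.
Set y = v_y0 t − ½ g t² = 1.65: 4.905 t² − 8.644 t + 1.65 = 0.
t = [8.644 ± √(74.72 − 32.37)] / 9.81 = (8.644 ± 6.508) / 9.81, giving t = 0.218 s or t = 1.54 s.
So the baseball is at 1.65 m at t = 0.218 s (rising) and t = 1.54 s (falling).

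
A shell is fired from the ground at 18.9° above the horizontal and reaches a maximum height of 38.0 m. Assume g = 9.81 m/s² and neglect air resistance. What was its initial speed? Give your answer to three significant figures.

84.3 m/s

At maximum height v_y = 0, so (v₀ sin θ)² = 2 g H.
v₀ sin 18.9° = √(2 × 9.81 × 38.0) = 27.30 m/s.
v₀ = 27.30 / sin 18.9° = 27.30 / 0.3239 = 84.3 m/s.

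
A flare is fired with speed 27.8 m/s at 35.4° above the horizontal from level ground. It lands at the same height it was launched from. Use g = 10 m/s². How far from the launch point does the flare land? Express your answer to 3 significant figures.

For level ground, R = v₀² sin(2θ) / g.
sin(2 × 35.4°) = sin 70.80° = 0.9444.
R = (27.8)² × 0.9444 / 10 = 73.0 m.

73.0 m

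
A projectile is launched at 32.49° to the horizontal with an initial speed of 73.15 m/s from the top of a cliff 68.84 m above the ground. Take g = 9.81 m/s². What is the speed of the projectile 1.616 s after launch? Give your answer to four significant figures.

66.00 m/s

v_x = 73.15 cos 32.49° = 61.701 m/s (constant).
v_y(t) = 73.15 sin 32.49° − g t = 39.293 − 9.81 × 1.616 = 23.440 m/s.
Speed = √(v_x² + v_y²) = √(3807.0 + 549.43) = 66.00 m/s.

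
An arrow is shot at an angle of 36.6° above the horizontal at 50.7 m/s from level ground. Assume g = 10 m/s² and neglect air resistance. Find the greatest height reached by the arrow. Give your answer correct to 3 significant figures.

Vertical component of launch velocity: v_y = 50.7 sin 36.6° = 30.23 m/s.
At the highest point the vertical velocity is zero, so v_y² = 2 g h_max.
h_max = (30.23)² / (2 × 10) = 913.9 / 20.00 = 45.7 m.

45.7 m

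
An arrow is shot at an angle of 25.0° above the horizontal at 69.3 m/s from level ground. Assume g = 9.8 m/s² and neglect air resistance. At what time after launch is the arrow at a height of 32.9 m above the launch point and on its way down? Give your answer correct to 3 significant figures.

v_y0 = 69.3 sin 25.0° = 29.29 m/s.
Set y = v_y0 t − ½ g t² = 32.9: 4.900 t² − 29.29 t + 32.9 = 0.
t = [29.29 ± √(857.9 − 644.8)] / 9.8 = (29.29 ± 14.60) / 9.8, giving t = 1.50 s or t = 4.48 s.
On the way down corresponds to the larger root: t = 4.48 s.

4.48 s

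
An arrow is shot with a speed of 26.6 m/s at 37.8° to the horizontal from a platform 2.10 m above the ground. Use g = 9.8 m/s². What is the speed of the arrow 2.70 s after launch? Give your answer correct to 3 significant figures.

v_x = 26.6 cos 37.8° = 21.02 m/s (constant).
v_y(t) = 26.6 sin 37.8° − g t = 16.30 − 9.8 × 2.70 = -10.16 m/s.
Speed = √(v_x² + v_y²) = √(441.8 + 103.2) = 23.3 m/s.

23.3 m/s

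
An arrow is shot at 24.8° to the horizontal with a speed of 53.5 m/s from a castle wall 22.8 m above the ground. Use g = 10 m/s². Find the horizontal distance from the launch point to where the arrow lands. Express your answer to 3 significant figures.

Components: v_x = 53.5 cos 24.8° = 48.57 m/s, v_y = 53.5 sin 24.8° = 22.44 m/s.
Vertical: 0 = 22.8 + 22.44 t − ½(10) t² ⇒ 5.000 t² − 22.44 t − 22.8 = 0.
t = [22.44 + √(503.6 + 456.0)] / 10.00 = 5.342 s.
Horizontal: R = v_x · t = 48.57 × 5.342 = 259 m.

259 m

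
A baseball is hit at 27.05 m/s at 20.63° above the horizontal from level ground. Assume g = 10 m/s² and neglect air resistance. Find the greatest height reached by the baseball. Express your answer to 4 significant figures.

4.542 m

Vertical component of launch velocity: v_y = 27.05 sin 20.63° = 9.5306 m/s.
At the highest point the vertical velocity is zero, so v_y² = 2 g h_max.
h_max = (9.5306)² / (2 × 10) = 90.832 / 20.00 = 4.542 m.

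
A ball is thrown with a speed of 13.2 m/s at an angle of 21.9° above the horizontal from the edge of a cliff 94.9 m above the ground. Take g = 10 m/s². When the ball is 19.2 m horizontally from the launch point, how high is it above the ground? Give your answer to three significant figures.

v_x = 13.2 cos 21.9° = 12.25 m/s, v_y0 = 13.2 sin 21.9° = 4.923 m/s.
Time to reach x = 19.2 m: t = x / v_x = 19.2 / 12.25 = 1.567 s.
y = 94.9 + v_y0 t − ½ g t² = 94.9 + 4.923×1.567 − 5.000×1.567² = 90.3 m.

90.3 m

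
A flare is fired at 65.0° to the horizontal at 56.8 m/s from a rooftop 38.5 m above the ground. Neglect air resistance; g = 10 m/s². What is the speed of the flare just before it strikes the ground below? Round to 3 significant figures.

63.2 m/s

v_x = 56.8 cos 65.0° = 24.00 m/s is unchanged throughout.
For the vertical component, v_y² = v_y0² + 2 g h = (51.48)² + 2×10×38.5 = 3420, so |v_y| = 58.48 m/s.
Impact speed = √(v_x² + v_y²) = √(576.0 + 3420) = 63.2 m/s.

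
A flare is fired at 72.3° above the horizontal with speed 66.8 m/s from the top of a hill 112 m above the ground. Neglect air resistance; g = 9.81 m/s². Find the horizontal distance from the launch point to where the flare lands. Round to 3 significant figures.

295 m

Components: v_x = 66.8 cos 72.3° = 20.31 m/s, v_y = 66.8 sin 72.3° = 63.64 m/s.
Vertical: 0 = 112 + 63.64 t − ½(9.81) t² ⇒ 4.905 t² − 63.64 t − 112 = 0.
t = [63.64 + √(4050 + 2197)] / 9.810 = 14.54 s.
Horizontal: R = v_x · t = 20.31 × 14.54 = 295 m.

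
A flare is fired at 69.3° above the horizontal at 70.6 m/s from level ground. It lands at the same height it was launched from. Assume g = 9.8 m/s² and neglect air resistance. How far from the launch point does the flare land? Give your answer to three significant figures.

For level ground, R = v₀² sin(2θ) / g.
sin(2 × 69.3°) = sin 138.6° = 0.6613.
R = (70.6)² × 0.6613 / 9.8 = 336 m.

336 m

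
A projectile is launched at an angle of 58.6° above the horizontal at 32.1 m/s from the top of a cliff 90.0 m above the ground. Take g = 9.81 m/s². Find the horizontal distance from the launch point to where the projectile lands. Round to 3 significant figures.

132 m

Components: v_x = 32.1 cos 58.6° = 16.72 m/s, v_y = 32.1 sin 58.6° = 27.40 m/s.
Vertical: 0 = 90.0 + 27.40 t − ½(9.81) t² ⇒ 4.905 t² − 27.40 t − 90.0 = 0.
t = [27.40 + √(750.8 + 1766)] / 9.810 = 7.907 s.
Horizontal: R = v_x · t = 16.72 × 7.907 = 132 m.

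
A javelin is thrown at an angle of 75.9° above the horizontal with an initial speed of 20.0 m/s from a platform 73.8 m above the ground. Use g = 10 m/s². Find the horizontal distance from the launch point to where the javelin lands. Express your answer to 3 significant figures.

Components: v_x = 20.0 cos 75.9° = 4.872 m/s, v_y = 20.0 sin 75.9° = 19.40 m/s.
Vertical: 0 = 73.8 + 19.40 t − ½(10) t² ⇒ 5.000 t² − 19.40 t − 73.8 = 0.
t = [19.40 + √(376.4 + 1476)] / 10.00 = 6.244 s.
Horizontal: R = v_x · t = 4.872 × 6.244 = 30.4 m.

30.4 m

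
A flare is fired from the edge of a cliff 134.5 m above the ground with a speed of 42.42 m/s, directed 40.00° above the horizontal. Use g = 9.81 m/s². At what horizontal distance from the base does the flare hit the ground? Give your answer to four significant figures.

Components: v_x = 42.42 cos 40.00° = 32.496 m/s, v_y = 42.42 sin 40.00° = 27.267 m/s.
Vertical: 0 = 134.5 + 27.267 t − ½(9.81) t² ⇒ 4.905 t² − 27.267 t − 134.5 = 0.
t = [27.267 + √(743.49 + 2638.9)] / 9.810 = 8.7080 s.
Horizontal: R = v_x · t = 32.496 × 8.7080 = 283.0 m.

283.0 m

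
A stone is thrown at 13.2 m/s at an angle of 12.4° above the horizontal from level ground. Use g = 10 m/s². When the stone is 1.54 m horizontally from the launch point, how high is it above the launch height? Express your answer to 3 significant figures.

0.267 m

v_x = 13.2 cos 12.4° = 12.89 m/s, v_y0 = 13.2 sin 12.4° = 2.835 m/s.
Time to reach x = 1.54 m: t = x / v_x = 1.54 / 12.89 = 0.1195 s.
y = v_y0 t − ½ g t² = 2.835×0.1195 − 5.000×0.1195² = 0.267 m.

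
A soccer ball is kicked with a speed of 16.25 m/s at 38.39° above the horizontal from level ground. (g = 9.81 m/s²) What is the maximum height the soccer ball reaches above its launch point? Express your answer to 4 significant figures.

5.190 m

Vertical component of launch velocity: v_y = 16.25 sin 38.39° = 10.091 m/s.
At the highest point the vertical velocity is zero, so v_y² = 2 g h_max.
h_max = (10.091)² / (2 × 9.81) = 101.83 / 19.62 = 5.190 m.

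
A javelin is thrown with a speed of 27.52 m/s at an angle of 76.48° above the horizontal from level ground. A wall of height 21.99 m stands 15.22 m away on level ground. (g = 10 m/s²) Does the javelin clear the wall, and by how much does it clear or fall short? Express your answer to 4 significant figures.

Yes — it clears the wall by 13.33 m.

v_x = 27.52 cos 76.48° = 6.4338 m/s; v_y0 = 27.52 sin 76.48° = 26.757 m/s.
Time to reach the wall: t = 15.22 / 6.4338 = 2.3656 s.
Height at that point: y = 26.757×2.3656 − 5.000×2.3656² = 35.316 m.
That is 35.316 − 21.99 = 13.33 m above the top of the wall, so the javelin clears it.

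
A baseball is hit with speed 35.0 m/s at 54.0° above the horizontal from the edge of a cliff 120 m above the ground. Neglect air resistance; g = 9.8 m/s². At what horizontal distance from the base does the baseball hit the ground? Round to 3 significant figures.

Components: v_x = 35.0 cos 54.0° = 20.57 m/s, v_y = 35.0 sin 54.0° = 28.32 m/s.
Vertical: 0 = 120 + 28.32 t − ½(9.8) t² ⇒ 4.900 t² − 28.32 t − 120 = 0.
t = [28.32 + √(802.0 + 2352)] / 9.800 = 8.620 s.
Horizontal: R = v_x · t = 20.57 × 8.620 = 177 m.

177 m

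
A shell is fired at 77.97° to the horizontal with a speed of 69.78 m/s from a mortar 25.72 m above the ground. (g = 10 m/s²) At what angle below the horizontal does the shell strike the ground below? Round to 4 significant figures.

v_x = 69.78 cos 77.97° = 14.544 m/s.
At impact |v_y| = √(v_y0² + 2 g h) = √(68.248² + 2×10×25.72) = 71.918 m/s.
Angle below horizontal = arctan(|v_y| / v_x) = arctan(71.918 / 14.544) = 78.57°.

78.57°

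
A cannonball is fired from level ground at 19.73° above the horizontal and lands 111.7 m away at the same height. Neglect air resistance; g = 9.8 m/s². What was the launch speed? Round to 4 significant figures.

On level ground, R = v₀² sin(2θ) / g, so v₀ = √(R g / sin 2θ).
sin(2 × 19.73°) = 0.6355.
v₀ = √(111.7 × 9.8 / 0.6355) = √1722.5 = 41.50 m/s.

41.50 m/s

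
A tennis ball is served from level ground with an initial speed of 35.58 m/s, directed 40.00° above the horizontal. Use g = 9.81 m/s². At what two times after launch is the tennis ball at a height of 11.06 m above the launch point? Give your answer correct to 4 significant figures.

0.5480 s and 4.115 s

v_y0 = 35.58 sin 40.00° = 22.870 m/s.
Set y = v_y0 t − ½ g t² = 11.06: 4.905 t² − 22.870 t + 11.06 = 0.
t = [22.870 ± √(523.04 − 217.00)] / 9.81 = (22.870 ± 17.494) / 9.81, giving t = 0.5480 s or t = 4.115 s.
So the tennis ball is at 11.06 m at t = 0.5480 s (rising) and t = 4.115 s (falling).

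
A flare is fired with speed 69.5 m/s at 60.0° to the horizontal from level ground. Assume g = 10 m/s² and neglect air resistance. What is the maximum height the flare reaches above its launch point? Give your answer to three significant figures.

181 m

Vertical component of launch velocity: v_y = 69.5 sin 60.0° = 60.19 m/s.
At the highest point the vertical velocity is zero, so v_y² = 2 g h_max.
h_max = (60.19)² / (2 × 10) = 3623 / 20.00 = 181 m.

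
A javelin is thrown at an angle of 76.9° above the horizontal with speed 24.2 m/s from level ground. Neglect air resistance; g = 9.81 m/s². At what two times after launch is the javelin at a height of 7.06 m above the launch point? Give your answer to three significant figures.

0.321 s and 4.48 s

v_y0 = 24.2 sin 76.9° = 23.57 m/s.
Set y = v_y0 t − ½ g t² = 7.06: 4.905 t² − 23.57 t + 7.06 = 0.
t = [23.57 ± √(555.5 − 138.5)] / 9.81 = (23.57 ± 20.42) / 9.81, giving t = 0.321 s or t = 4.48 s.
So the javelin is at 7.06 m at t = 0.321 s (rising) and t = 4.48 s (falling).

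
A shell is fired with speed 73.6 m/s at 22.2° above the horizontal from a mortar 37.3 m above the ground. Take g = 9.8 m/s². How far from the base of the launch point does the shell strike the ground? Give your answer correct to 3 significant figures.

Components: v_x = 73.6 cos 22.2° = 68.14 m/s, v_y = 73.6 sin 22.2° = 27.81 m/s.
Vertical: 0 = 37.3 + 27.81 t − ½(9.8) t² ⇒ 4.900 t² − 27.81 t − 37.3 = 0.
t = [27.81 + √(773.4 + 731.1)] / 9.800 = 6.796 s.
Horizontal: R = v_x · t = 68.14 × 6.796 = 463 m.

463 m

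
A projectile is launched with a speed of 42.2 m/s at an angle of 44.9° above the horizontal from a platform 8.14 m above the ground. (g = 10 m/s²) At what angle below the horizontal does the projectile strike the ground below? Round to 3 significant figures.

v_x = 42.2 cos 44.9° = 29.89 m/s.
At impact |v_y| = √(v_y0² + 2 g h) = √(29.79² + 2×10×8.14) = 32.41 m/s.
Angle below horizontal = arctan(|v_y| / v_x) = arctan(32.41 / 29.89) = 47.3°.

47.3°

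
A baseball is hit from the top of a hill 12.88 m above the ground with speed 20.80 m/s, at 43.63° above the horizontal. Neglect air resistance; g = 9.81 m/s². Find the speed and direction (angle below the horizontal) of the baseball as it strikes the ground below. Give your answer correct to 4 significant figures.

26.18 m/s at 54.89° below the horizontal

v_x = 20.80 cos 43.63° = 15.055 m/s (constant).
|v_y| at impact = √((14.352)² + 2×9.81×12.88) = 21.417 m/s.
Speed = √(15.055² + 21.417²) = 26.18 m/s; angle = arctan(21.417/15.055) = 54.89° below horizontal.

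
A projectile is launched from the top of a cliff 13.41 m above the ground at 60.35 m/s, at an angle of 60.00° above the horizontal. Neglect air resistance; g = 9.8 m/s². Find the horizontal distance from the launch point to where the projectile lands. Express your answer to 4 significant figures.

Components: v_x = 60.35 cos 60.00° = 30.175 m/s, v_y = 60.35 sin 60.00° = 52.265 m/s.
Vertical: 0 = 13.41 + 52.265 t − ½(9.8) t² ⇒ 4.900 t² − 52.265 t − 13.41 = 0.
t = [52.265 + √(2731.6 + 262.84)] / 9.800 = 10.917 s.
Horizontal: R = v_x · t = 30.175 × 10.917 = 329.4 m.

329.4 m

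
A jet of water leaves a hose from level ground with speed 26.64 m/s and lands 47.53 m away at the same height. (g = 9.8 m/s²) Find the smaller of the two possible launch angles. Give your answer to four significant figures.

Level-ground range: R = v₀² sin(2θ)/g ⇒ sin 2θ = R g / v₀² = 47.53×9.8/26.64² = 0.6563.
2θ = arcsin(0.6563) = 41.018° or 180° − 41.018° = 138.982°.
So θ = 20.51° or θ = 69.49°.

20.51°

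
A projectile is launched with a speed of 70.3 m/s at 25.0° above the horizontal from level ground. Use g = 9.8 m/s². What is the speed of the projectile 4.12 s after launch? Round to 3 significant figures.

v_x = 70.3 cos 25.0° = 63.71 m/s (constant).
v_y(t) = 70.3 sin 25.0° − g t = 29.71 − 9.8 × 4.12 = -10.67 m/s.
Speed = √(v_x² + v_y²) = √(4059 + 113.8) = 64.6 m/s.

64.6 m/s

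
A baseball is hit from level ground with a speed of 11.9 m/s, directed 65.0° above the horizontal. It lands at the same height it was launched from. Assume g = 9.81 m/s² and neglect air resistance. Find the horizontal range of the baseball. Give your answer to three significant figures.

11.1 m

Components: v_x = 11.9 cos 65.0° = 5.029 m/s, v_y = 11.9 sin 65.0° = 10.79 m/s.
Time of flight (same landing height): t = 2 v_y / g = 2 × 10.79 / 9.81 = 2.200 s.
Range: R = v_x · t = 5.029 × 2.200 = 11.1 m.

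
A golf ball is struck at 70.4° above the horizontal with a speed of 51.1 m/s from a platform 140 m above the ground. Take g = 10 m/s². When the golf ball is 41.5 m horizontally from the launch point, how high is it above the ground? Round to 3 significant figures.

227 m

v_x = 51.1 cos 70.4° = 17.14 m/s, v_y0 = 51.1 sin 70.4° = 48.14 m/s.
Time to reach x = 41.5 m: t = x / v_x = 41.5 / 17.14 = 2.421 s.
y = 140 + v_y0 t − ½ g t² = 140 + 48.14×2.421 − 5.000×2.421² = 227 m.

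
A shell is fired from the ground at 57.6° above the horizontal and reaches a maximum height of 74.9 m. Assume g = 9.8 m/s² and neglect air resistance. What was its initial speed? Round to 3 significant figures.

45.4 m/s

At maximum height v_y = 0, so (v₀ sin θ)² = 2 g H.
v₀ sin 57.6° = √(2 × 9.8 × 74.9) = 38.32 m/s.
v₀ = 38.32 / sin 57.6° = 38.32 / 0.8443 = 45.4 m/s.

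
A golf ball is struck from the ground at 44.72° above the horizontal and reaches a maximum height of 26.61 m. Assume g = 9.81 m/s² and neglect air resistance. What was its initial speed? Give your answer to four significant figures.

At maximum height v_y = 0, so (v₀ sin θ)² = 2 g H.
v₀ sin 44.72° = √(2 × 9.81 × 26.61) = 22.849 m/s.
v₀ = 22.849 / sin 44.72° = 22.849 / 0.7036 = 32.47 m/s.

32.47 m/s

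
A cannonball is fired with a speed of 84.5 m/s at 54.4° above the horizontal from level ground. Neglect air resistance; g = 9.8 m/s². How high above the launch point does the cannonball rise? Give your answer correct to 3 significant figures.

241 m

Vertical component of launch velocity: v_y = 84.5 sin 54.4° = 68.71 m/s.
At the highest point the vertical velocity is zero, so v_y² = 2 g h_max.
h_max = (68.71)² / (2 × 9.8) = 4721 / 19.60 = 241 m.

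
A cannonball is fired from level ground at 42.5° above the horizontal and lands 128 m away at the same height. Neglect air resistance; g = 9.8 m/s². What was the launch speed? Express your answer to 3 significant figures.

On level ground, R = v₀² sin(2θ) / g, so v₀ = √(R g / sin 2θ).
sin(2 × 42.5°) = 0.9962.
v₀ = √(128 × 9.8 / 0.9962) = √1259 = 35.5 m/s.

35.5 m/s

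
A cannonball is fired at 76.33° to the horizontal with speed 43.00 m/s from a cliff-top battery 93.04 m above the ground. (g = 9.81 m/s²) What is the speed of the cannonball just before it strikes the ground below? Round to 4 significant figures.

60.62 m/s

v_x = 43.00 cos 76.33° = 10.162 m/s is unchanged throughout.
For the vertical component, v_y² = v_y0² + 2 g h = (41.782)² + 2×9.81×93.04 = 3571.2, so |v_y| = 59.760 m/s.
Impact speed = √(v_x² + v_y²) = √(103.27 + 3571.2) = 60.62 m/s.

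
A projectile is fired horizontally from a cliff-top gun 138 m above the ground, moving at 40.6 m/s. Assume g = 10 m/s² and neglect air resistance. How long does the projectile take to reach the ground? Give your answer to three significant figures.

5.25 s

The horizontal speed doesn't affect the fall. With v_y0 = 0, h = ½ g t².
t = √(2 × 138 / 10) = √27.60 = 5.25 s.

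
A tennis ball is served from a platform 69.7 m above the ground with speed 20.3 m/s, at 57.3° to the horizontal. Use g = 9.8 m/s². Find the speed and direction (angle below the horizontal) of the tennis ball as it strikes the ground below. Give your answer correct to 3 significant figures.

v_x = 20.3 cos 57.3° = 10.97 m/s (constant).
|v_y| at impact = √((17.08)² + 2×9.8×69.7) = 40.72 m/s.
Speed = √(10.97² + 40.72²) = 42.2 m/s; angle = arctan(40.72/10.97) = 74.9° below horizontal.

42.2 m/s at 74.9° below the horizontal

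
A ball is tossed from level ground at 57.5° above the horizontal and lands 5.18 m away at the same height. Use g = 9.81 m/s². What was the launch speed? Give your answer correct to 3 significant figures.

7.49 m/s

On level ground, R = v₀² sin(2θ) / g, so v₀ = √(R g / sin 2θ).
sin(2 × 57.5°) = 0.9063.
v₀ = √(5.18 × 9.81 / 0.9063) = √56.07 = 7.49 m/s.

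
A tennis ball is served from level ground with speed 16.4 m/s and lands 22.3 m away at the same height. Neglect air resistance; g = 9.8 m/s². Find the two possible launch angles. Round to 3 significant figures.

Level-ground range: R = v₀² sin(2θ)/g ⇒ sin 2θ = R g / v₀² = 22.3×9.8/16.4² = 0.8125.
2θ = arcsin(0.8125) = 54.34° or 180° − 54.34° = 125.66°.
So θ = 27.2° or θ = 62.8°.

27.2° and 62.8°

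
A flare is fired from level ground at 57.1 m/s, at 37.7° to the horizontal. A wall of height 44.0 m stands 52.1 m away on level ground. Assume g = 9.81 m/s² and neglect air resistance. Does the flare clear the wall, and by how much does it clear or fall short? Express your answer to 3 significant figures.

v_x = 57.1 cos 37.7° = 45.18 m/s; v_y0 = 57.1 sin 37.7° = 34.92 m/s.
Time to reach the wall: t = 52.1 / 45.18 = 1.153 s.
Height at that point: y = 34.92×1.153 − 4.905×1.153² = 33.74 m.
That is 44.0 − 33.74 = 10.3 m below the top of the wall, so the flare does not clear it.

No — it falls 10.3 m short of clearing the wall.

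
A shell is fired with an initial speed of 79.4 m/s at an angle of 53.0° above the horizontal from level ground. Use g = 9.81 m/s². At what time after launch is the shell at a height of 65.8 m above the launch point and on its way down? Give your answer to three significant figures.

v_y0 = 79.4 sin 53.0° = 63.41 m/s.
Set y = v_y0 t − ½ g t² = 65.8: 4.905 t² − 63.41 t + 65.8 = 0.
t = [63.41 ± √(4021 − 1291)] / 9.81 = (63.41 ± 52.25) / 9.81, giving t = 1.14 s or t = 11.8 s.
On the way down corresponds to the larger root: t = 11.8 s.

11.8 s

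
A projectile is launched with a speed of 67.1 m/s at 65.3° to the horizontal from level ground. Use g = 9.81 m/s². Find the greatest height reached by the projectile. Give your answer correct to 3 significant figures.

189 m

Vertical component of launch velocity: v_y = 67.1 sin 65.3° = 60.96 m/s.
At the highest point the vertical velocity is zero, so v_y² = 2 g h_max.
h_max = (60.96)² / (2 × 9.81) = 3716 / 19.62 = 189 m.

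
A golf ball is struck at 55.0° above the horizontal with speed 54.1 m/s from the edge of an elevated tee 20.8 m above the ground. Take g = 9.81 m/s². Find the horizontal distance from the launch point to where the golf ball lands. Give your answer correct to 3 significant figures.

294 m

Components: v_x = 54.1 cos 55.0° = 31.03 m/s, v_y = 54.1 sin 55.0° = 44.32 m/s.
Vertical: 0 = 20.8 + 44.32 t − ½(9.81) t² ⇒ 4.905 t² − 44.32 t − 20.8 = 0.
t = [44.32 + √(1964 + 408.1)] / 9.810 = 9.483 s.
Horizontal: R = v_x · t = 31.03 × 9.483 = 294 m.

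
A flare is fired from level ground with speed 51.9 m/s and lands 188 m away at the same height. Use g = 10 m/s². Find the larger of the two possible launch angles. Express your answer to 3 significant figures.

Level-ground range: R = v₀² sin(2θ)/g ⇒ sin 2θ = R g / v₀² = 188×10/51.9² = 0.6979.
2θ = arcsin(0.6979) = 44.26° or 180° − 44.26° = 135.74°.
So θ = 22.1° or θ = 67.9°.

67.9°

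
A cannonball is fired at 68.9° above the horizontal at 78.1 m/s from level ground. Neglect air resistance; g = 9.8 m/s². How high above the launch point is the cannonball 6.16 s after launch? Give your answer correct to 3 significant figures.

263 m

v_y0 = 78.1 sin 68.9° = 72.86 m/s.
y(t) = v_y0 t − ½ g t² = 72.86×6.16 − 4.900×6.16² = 263 m.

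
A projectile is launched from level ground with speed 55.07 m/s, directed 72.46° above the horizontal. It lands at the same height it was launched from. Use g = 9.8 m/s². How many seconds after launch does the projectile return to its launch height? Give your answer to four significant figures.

Vertical component: v_y = 55.07 sin 72.46° = 52.510 m/s.
For a projectile landing at launch height, time of flight is t = 2 v_y / g = 2 × 52.510 / 9.8 = 10.72 s.

10.72 s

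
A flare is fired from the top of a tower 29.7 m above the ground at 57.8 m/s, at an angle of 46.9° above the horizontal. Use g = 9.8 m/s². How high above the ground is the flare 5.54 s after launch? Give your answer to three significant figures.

v_y0 = 57.8 sin 46.9° = 42.20 m/s.
y(t) = 29.7 + v_y0 t − ½ g t² = 29.7 + 42.20×5.54 − ½×9.8×5.54² = 113 m.

113 m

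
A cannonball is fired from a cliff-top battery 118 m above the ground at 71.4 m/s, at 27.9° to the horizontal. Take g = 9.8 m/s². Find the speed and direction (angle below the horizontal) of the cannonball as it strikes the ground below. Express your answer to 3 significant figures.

86.1 m/s at 42.9° below the horizontal

v_x = 71.4 cos 27.9° = 63.10 m/s (constant).
|v_y| at impact = √((33.41)² + 2×9.8×118) = 58.56 m/s.
Speed = √(63.10² + 58.56²) = 86.1 m/s; angle = arctan(58.56/63.10) = 42.9° below horizontal.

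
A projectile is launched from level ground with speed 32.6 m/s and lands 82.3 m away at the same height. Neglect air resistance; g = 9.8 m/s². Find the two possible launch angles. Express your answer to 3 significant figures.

Level-ground range: R = v₀² sin(2θ)/g ⇒ sin 2θ = R g / v₀² = 82.3×9.8/32.6² = 0.7589.
2θ = arcsin(0.7589) = 49.37° or 180° − 49.37° = 130.63°.
So θ = 24.7° or θ = 65.3°.

24.7° and 65.3°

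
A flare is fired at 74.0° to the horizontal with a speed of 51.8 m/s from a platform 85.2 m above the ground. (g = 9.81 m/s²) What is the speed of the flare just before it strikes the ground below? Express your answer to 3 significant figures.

66.0 m/s

v_x = 51.8 cos 74.0° = 14.28 m/s is unchanged throughout.
For the vertical component, v_y² = v_y0² + 2 g h = (49.79)² + 2×9.81×85.2 = 4151, so |v_y| = 64.43 m/s.
Impact speed = √(v_x² + v_y²) = √(203.9 + 4151) = 66.0 m/s.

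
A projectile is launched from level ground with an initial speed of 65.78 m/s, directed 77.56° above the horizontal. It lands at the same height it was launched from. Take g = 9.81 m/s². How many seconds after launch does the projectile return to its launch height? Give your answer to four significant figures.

13.10 s

Vertical component: v_y = 65.78 sin 77.56° = 64.236 m/s.
For a projectile landing at launch height, time of flight is t = 2 v_y / g = 2 × 64.236 / 9.81 = 13.10 s.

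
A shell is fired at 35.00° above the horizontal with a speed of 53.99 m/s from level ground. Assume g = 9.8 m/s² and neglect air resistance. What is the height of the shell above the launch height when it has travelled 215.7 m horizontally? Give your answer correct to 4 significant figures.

v_x = 53.99 cos 35.00° = 44.226 m/s, v_y0 = 53.99 sin 35.00° = 30.967 m/s.
Time to reach x = 215.7 m: t = x / v_x = 215.7 / 44.226 = 4.8772 s.
y = v_y0 t − ½ g t² = 30.967×4.8772 − 4.900×4.8772² = 34.48 m.

34.48 m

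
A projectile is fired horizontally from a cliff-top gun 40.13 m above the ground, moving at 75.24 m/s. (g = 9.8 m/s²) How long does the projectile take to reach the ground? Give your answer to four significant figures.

The horizontal speed doesn't affect the fall. With v_y0 = 0, h = ½ g t².
t = √(2 × 40.13 / 9.8) = √8.1898 = 2.862 s.

2.862 s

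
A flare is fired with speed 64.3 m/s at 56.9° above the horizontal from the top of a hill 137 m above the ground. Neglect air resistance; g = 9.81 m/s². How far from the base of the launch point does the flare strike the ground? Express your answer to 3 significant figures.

Components: v_x = 64.3 cos 56.9° = 35.11 m/s, v_y = 64.3 sin 56.9° = 53.87 m/s.
Vertical: 0 = 137 + 53.87 t − ½(9.81) t² ⇒ 4.905 t² − 53.87 t − 137 = 0.
t = [53.87 + √(2902 + 2688)] / 9.810 = 13.11 s.
Horizontal: R = v_x · t = 35.11 × 13.11 = 460 m.

460 m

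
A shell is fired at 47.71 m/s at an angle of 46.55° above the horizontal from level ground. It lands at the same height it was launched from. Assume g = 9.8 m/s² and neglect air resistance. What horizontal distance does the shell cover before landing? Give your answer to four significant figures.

For level ground, R = v₀² sin(2θ) / g.
sin(2 × 46.55°) = sin 93.100° = 0.9985.
R = (47.71)² × 0.9985 / 9.8 = 231.9 m.

231.9 m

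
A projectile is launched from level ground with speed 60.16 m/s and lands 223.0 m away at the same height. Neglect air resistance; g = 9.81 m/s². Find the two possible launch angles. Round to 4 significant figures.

Level-ground range: R = v₀² sin(2θ)/g ⇒ sin 2θ = R g / v₀² = 223.0×9.81/60.16² = 0.6044.
2θ = arcsin(0.6044) = 37.186° or 180° − 37.186° = 142.814°.
So θ = 18.59° or θ = 71.41°.

18.59° and 71.41°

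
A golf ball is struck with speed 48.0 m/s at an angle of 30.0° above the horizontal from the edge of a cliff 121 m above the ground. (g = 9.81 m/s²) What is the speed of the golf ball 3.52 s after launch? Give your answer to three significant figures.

v_x = 48.0 cos 30.0° = 41.57 m/s (constant).
v_y(t) = 48.0 sin 30.0° − g t = 24.00 − 9.81 × 3.52 = -10.53 m/s.
Speed = √(v_x² + v_y²) = √(1728 + 110.9) = 42.9 m/s.

42.9 m/s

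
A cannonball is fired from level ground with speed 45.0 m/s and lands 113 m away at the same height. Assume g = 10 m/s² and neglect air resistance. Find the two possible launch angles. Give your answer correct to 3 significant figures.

Level-ground range: R = v₀² sin(2θ)/g ⇒ sin 2θ = R g / v₀² = 113×10/45.0² = 0.5580.
2θ = arcsin(0.5580) = 33.92° or 180° − 33.92° = 146.08°.
So θ = 17.0° or θ = 73.0°.

17.0° and 73.0°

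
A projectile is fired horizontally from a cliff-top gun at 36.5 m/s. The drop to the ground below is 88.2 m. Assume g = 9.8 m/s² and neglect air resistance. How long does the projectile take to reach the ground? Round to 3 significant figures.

4.24 s

The horizontal speed doesn't affect the fall. With v_y0 = 0, h = ½ g t².
t = √(2 × 88.2 / 9.8) = √18.00 = 4.24 s.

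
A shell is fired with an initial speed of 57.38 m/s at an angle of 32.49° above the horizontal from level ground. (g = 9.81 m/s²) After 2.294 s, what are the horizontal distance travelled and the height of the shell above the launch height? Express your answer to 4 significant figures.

v_x = 57.38 cos 32.49° = 48.399 m/s; v_y0 = 57.38 sin 32.49° = 30.822 m/s.
x = v_x t = 48.399 × 2.294 = 111.0 m.
y = v_y0 t − ½ g t² = 30.822×2.294 − 4.905×2.294² = 44.89 m.

x = 111.0 m, y = 44.89 m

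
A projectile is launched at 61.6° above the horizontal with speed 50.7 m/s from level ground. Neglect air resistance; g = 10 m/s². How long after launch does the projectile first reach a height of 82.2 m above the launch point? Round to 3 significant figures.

v_y0 = 50.7 sin 61.6° = 44.60 m/s.
Set y = v_y0 t − ½ g t² = 82.2: 5.000 t² − 44.60 t + 82.2 = 0.
t = [44.60 ± √(1989 − 1644)] / 10 = (44.60 ± 18.57) / 10, giving t = 2.60 s or t = 6.32 s.
The projectile is on the way up at the first time, so t = 2.60 s.

2.60 s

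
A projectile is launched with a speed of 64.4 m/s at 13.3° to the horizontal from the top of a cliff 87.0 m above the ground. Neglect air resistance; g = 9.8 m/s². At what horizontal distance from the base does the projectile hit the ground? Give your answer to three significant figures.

Components: v_x = 64.4 cos 13.3° = 62.67 m/s, v_y = 64.4 sin 13.3° = 14.82 m/s.
Vertical: 0 = 87.0 + 14.82 t − ½(9.8) t² ⇒ 4.900 t² − 14.82 t − 87.0 = 0.
t = [14.82 + √(219.6 + 1705)] / 9.800 = 5.989 s.
Horizontal: R = v_x · t = 62.67 × 5.989 = 375 m.

375 m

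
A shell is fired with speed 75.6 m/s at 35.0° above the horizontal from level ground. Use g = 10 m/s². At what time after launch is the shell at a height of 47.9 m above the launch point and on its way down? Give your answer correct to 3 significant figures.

v_y0 = 75.6 sin 35.0° = 43.36 m/s.
Set y = v_y0 t − ½ g t² = 47.9: 5.000 t² − 43.36 t + 47.9 = 0.
t = [43.36 ± √(1880 − 958.0)] / 10 = (43.36 ± 30.36) / 10, giving t = 1.30 s or t = 7.37 s.
On the way down corresponds to the larger root: t = 7.37 s.

7.37 s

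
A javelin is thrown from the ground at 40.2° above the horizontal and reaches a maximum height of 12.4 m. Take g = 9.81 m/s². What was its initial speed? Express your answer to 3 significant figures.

At maximum height v_y = 0, so (v₀ sin θ)² = 2 g H.
v₀ sin 40.2° = √(2 × 9.81 × 12.4) = 15.60 m/s.
v₀ = 15.60 / sin 40.2° = 15.60 / 0.6455 = 24.2 m/s.

24.2 m/s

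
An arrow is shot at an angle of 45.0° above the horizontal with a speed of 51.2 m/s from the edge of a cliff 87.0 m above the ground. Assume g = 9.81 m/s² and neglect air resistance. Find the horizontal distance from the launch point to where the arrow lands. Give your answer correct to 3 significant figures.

Components: v_x = 51.2 cos 45.0° = 36.20 m/s, v_y = 51.2 sin 45.0° = 36.20 m/s.
Vertical: 0 = 87.0 + 36.20 t − ½(9.81) t² ⇒ 4.905 t² − 36.20 t − 87.0 = 0.
t = [36.20 + √(1310 + 1707)] / 9.810 = 9.289 s.
Horizontal: R = v_x · t = 36.20 × 9.289 = 336 m.

336 m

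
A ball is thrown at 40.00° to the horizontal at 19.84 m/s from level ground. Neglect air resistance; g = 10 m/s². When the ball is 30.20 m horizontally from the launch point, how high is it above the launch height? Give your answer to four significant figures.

v_x = 19.84 cos 40.00° = 15.198 m/s, v_y0 = 19.84 sin 40.00° = 12.753 m/s.
Time to reach x = 30.20 m: t = x / v_x = 30.20 / 15.198 = 1.9871 s.
y = v_y0 t − ½ g t² = 12.753×1.9871 − 5.000×1.9871² = 5.599 m.

5.599 m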